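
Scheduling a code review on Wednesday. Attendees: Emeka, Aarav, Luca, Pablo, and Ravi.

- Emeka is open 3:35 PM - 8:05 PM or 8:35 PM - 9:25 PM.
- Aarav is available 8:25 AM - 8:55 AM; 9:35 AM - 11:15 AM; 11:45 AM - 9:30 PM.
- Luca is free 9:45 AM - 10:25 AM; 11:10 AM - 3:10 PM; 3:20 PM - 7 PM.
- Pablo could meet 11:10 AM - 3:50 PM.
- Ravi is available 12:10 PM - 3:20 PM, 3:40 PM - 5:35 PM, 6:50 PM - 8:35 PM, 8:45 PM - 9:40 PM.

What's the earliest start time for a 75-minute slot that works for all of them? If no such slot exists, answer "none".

Emeka ∩ Aarav: 15:35-20:05, 20:35-21:25.
Emeka ∩ Aarav ∩ Luca: 15:35-19:00.
Emeka ∩ Aarav ∩ Luca ∩ Pablo: 15:35-15:50.
Emeka ∩ Aarav ∩ Luca ∩ Pablo ∩ Ravi: 15:40-15:50.
So the common availability across everyone is 15:40-15:50.
No common window is at least 75 minutes long.

none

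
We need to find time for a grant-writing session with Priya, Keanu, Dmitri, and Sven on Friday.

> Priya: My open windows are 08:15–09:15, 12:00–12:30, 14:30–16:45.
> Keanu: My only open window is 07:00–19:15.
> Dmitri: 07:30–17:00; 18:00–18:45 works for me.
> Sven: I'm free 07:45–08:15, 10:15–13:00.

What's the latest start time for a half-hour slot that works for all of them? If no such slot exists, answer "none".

Priya ∩ Keanu: 08:15-09:15, 12:00-12:30, 14:30-16:45.
Priya ∩ Keanu ∩ Dmitri: 08:15-09:15, 12:00-12:30, 14:30-16:45.
Priya ∩ Keanu ∩ Dmitri ∩ Sven: 12:00-12:30.
So the common availability across everyone is 12:00-12:30.
The last common window of at least 30 minutes is 12:00-12:30; a 30-minute meeting can start as late as 12:00 and still end by 12:30.

12:00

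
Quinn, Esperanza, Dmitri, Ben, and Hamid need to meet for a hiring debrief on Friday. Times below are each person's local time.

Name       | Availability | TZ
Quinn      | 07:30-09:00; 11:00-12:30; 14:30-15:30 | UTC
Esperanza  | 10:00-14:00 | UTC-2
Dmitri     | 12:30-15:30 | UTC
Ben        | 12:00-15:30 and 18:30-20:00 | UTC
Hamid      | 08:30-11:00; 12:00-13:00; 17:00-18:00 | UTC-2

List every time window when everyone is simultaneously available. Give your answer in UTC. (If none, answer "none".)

Quinn in UTC: 07:30-09:00, 11:00-12:30, 14:30-15:30.
Esperanza in UTC: 12:00-16:00 (add 2h to convert from UTC-2).
Dmitri in UTC: 12:30-15:30.
Ben in UTC: 12:00-15:30, 18:30-20:00.
Hamid in UTC: 10:30-13:00, 14:00-15:00, 19:00-20:00 (add 2h to convert from UTC-2).
Quinn ∩ Esperanza: 12:00-12:30, 14:30-15:30.
Quinn ∩ Esperanza ∩ Dmitri: 14:30-15:30.
Quinn ∩ Esperanza ∩ Dmitri ∩ Ben: 14:30-15:30.
Quinn ∩ Esperanza ∩ Dmitri ∩ Ben ∩ Hamid: 14:30-15:00.

14:30-15:00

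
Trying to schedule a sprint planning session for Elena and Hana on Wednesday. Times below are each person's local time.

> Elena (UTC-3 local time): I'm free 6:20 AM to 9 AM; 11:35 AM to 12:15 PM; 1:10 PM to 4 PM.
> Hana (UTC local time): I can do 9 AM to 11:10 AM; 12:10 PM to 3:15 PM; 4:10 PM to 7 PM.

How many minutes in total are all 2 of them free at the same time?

320

Elena in UTC: 09:20-12:00, 14:35-15:15, 16:10-19:00 (add 3h to convert from UTC-3).
Hana in UTC: 09:00-11:10, 12:10-15:15, 16:10-19:00.
Elena ∩ Hana: 09:20-11:10, 14:35-15:15, 16:10-19:00.
Summing the common windows: 110 + 40 + 170 = 320 minutes.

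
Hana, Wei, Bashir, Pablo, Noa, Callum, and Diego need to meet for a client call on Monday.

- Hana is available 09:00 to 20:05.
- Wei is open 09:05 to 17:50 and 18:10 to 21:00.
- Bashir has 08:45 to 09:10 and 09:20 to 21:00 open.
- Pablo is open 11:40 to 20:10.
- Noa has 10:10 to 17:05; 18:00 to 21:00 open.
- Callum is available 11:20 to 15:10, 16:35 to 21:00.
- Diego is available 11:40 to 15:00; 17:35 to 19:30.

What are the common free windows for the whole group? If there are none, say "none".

11:40-15:00, 18:10-19:30

Hana ∩ Wei: 09:05-17:50, 18:10-20:05.
Hana ∩ Wei ∩ Bashir: 09:05-09:10, 09:20-17:50, 18:10-20:05.
Hana ∩ Wei ∩ Bashir ∩ Pablo: 11:40-17:50, 18:10-20:05.
Hana ∩ Wei ∩ Bashir ∩ Pablo ∩ Noa: 11:40-17:05, 18:10-20:05.
Hana ∩ Wei ∩ Bashir ∩ Pablo ∩ Noa ∩ Callum: 11:40-15:10, 16:35-17:05, 18:10-20:05.
Hana ∩ Wei ∩ Bashir ∩ Pablo ∩ Noa ∩ Callum ∩ Diego: 11:40-15:00, 18:10-19:30.
Those are the intersection windows.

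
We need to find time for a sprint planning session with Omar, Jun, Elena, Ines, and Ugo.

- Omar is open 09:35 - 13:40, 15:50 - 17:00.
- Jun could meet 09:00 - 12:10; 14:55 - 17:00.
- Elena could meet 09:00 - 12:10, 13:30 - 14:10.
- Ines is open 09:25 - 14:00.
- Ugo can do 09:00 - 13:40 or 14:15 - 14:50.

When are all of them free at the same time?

09:35-12:10

Omar ∩ Jun: 09:35-12:10, 15:50-17:00.
Omar ∩ Jun ∩ Elena: 09:35-12:10.
Omar ∩ Jun ∩ Elena ∩ Ines: 09:35-12:10.
Omar ∩ Jun ∩ Elena ∩ Ines ∩ Ugo: 09:35-12:10.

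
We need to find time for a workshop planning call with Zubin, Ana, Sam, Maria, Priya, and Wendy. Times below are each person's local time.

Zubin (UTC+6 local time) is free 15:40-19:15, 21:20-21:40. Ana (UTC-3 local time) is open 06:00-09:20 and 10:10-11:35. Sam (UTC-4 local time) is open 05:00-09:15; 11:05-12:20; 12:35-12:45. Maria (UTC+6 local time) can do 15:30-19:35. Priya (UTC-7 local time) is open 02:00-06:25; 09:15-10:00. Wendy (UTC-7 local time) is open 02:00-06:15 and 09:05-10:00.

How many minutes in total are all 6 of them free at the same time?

165

Zubin in UTC: 09:40-13:15, 15:20-15:40 (subtract 6h to convert from UTC+6).
Ana in UTC: 09:00-12:20, 13:10-14:35 (add 3h to convert from UTC-3).
Sam in UTC: 09:00-13:15, 15:05-16:20, 16:35-16:45 (add 4h to convert from UTC-4).
Maria in UTC: 09:30-13:35 (subtract 6h to convert from UTC+6).
Priya in UTC: 09:00-13:25, 16:15-17:00 (add 7h to convert from UTC-7).
Wendy in UTC: 09:00-13:15, 16:05-17:00 (add 7h to convert from UTC-7).
Zubin ∩ Ana: 09:40-12:20, 13:10-13:15.
Zubin ∩ Ana ∩ Sam: 09:40-12:20, 13:10-13:15.
Zubin ∩ Ana ∩ Sam ∩ Maria: 09:40-12:20, 13:10-13:15.
Zubin ∩ Ana ∩ Sam ∩ Maria ∩ Priya: 09:40-12:20, 13:10-13:15.
Zubin ∩ Ana ∩ Sam ∩ Maria ∩ Priya ∩ Wendy: 09:40-12:20, 13:10-13:15.
Summing the common windows: 160 + 5 = 165 minutes.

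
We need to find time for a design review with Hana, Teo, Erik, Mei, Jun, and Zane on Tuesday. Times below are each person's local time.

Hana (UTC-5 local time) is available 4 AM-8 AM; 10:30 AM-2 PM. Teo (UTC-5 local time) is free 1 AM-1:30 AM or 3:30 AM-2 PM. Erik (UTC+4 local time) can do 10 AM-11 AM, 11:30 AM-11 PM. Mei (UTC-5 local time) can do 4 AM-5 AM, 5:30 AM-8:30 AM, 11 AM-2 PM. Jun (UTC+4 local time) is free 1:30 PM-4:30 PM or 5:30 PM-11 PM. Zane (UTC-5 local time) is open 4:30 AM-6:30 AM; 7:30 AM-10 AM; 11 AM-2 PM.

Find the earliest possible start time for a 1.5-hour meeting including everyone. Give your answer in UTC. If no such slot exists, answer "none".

16:00

Hana in UTC: 09:00-13:00, 15:30-19:00 (add 5h to convert from UTC-5).
Teo in UTC: 06:00-06:30, 08:30-19:00 (add 5h to convert from UTC-5).
Erik in UTC: 06:00-07:00, 07:30-19:00 (subtract 4h to convert from UTC+4).
Mei in UTC: 09:00-10:00, 10:30-13:30, 16:00-19:00 (add 5h to convert from UTC-5).
Jun in UTC: 09:30-12:30, 13:30-19:00 (subtract 4h to convert from UTC+4).
Zane in UTC: 09:30-11:30, 12:30-15:00, 16:00-19:00 (add 5h to convert from UTC-5).
Hana ∩ Teo: 09:00-13:00, 15:30-19:00.
Hana ∩ Teo ∩ Erik: 09:00-13:00, 15:30-19:00.
Hana ∩ Teo ∩ Erik ∩ Mei: 09:00-10:00, 10:30-13:00, 16:00-19:00.
Hana ∩ Teo ∩ Erik ∩ Mei ∩ Jun: 09:30-10:00, 10:30-12:30, 16:00-19:00.
Hana ∩ Teo ∩ Erik ∩ Mei ∩ Jun ∩ Zane: 09:30-10:00, 10:30-11:30, 16:00-19:00.
The first common window of at least 90 minutes is 16:00-19:00, so the earliest start is 16:00.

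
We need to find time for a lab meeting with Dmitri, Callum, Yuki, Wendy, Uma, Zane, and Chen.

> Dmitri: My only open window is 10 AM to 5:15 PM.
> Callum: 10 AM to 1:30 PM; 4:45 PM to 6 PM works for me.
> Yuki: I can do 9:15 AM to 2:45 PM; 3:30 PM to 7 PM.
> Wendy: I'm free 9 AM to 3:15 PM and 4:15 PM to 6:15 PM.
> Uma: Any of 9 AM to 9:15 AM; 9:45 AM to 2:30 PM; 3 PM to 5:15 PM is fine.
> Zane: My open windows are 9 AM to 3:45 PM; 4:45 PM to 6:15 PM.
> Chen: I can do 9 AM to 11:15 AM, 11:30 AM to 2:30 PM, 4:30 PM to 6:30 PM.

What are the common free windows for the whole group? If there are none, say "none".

Dmitri ∩ Callum: 10:00-13:30, 16:45-17:15.
Dmitri ∩ Callum ∩ Yuki: 10:00-13:30, 16:45-17:15.
Dmitri ∩ Callum ∩ Yuki ∩ Wendy: 10:00-13:30, 16:45-17:15.
Dmitri ∩ Callum ∩ Yuki ∩ Wendy ∩ Uma: 10:00-13:30, 16:45-17:15.
Dmitri ∩ Callum ∩ Yuki ∩ Wendy ∩ Uma ∩ Zane: 10:00-13:30, 16:45-17:15.
Dmitri ∩ Callum ∩ Yuki ∩ Wendy ∩ Uma ∩ Zane ∩ Chen: 10:00-11:15, 11:30-13:30, 16:45-17:15.

10:00-11:15, 11:30-13:30, 16:45-17:15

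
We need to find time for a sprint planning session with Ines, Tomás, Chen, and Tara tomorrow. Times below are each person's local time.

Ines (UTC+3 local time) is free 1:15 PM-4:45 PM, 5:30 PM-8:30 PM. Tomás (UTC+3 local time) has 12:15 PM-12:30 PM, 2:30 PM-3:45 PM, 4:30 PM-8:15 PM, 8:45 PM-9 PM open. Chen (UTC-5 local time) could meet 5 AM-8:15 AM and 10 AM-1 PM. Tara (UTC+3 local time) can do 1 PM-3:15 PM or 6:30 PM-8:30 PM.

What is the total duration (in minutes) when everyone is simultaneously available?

Ines in UTC: 10:15-13:45, 14:30-17:30 (subtract 3h to convert from UTC+3).
Tomás in UTC: 09:15-09:30, 11:30-12:45, 13:30-17:15, 17:45-18:00 (subtract 3h to convert from UTC+3).
Chen in UTC: 10:00-13:15, 15:00-18:00 (add 5h to convert from UTC-5).
Tara in UTC: 10:00-12:15, 15:30-17:30 (subtract 3h to convert from UTC+3).
Ines ∩ Tomás: 11:30-12:45, 13:30-13:45, 14:30-17:15.
Ines ∩ Tomás ∩ Chen: 11:30-12:45, 15:00-17:15.
Ines ∩ Tomás ∩ Chen ∩ Tara: 11:30-12:15, 15:30-17:15.
Those are the intersection windows.
Summing the common windows: 45 + 105 = 150 minutes.

150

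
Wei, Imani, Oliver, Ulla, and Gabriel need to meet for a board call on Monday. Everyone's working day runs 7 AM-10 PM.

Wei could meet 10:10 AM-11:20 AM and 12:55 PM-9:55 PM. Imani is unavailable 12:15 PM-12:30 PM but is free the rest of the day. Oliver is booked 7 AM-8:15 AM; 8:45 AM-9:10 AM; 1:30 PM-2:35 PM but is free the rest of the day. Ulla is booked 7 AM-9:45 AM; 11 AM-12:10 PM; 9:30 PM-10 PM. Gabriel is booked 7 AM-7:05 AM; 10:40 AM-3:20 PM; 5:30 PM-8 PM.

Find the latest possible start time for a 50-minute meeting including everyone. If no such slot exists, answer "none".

20:40

Wei free: 10:10-11:20, 12:55-21:55.
Imani free: 07:00-12:15, 12:30-22:00 (invert busy blocks within the working day).
Oliver free: 08:15-08:45, 09:10-13:30, 14:35-22:00 (invert busy blocks within the working day).
Ulla free: 09:45-11:00, 12:10-21:30 (invert busy blocks within the working day).
Gabriel free: 07:05-10:40, 15:20-17:30, 20:00-22:00 (invert busy blocks within the working day).
Wei ∩ Imani: 10:10-11:20, 12:55-21:55.
Wei ∩ Imani ∩ Oliver: 10:10-11:20, 12:55-13:30, 14:35-21:55.
Wei ∩ Imani ∩ Oliver ∩ Ulla: 10:10-11:00, 12:55-13:30, 14:35-21:30.
Wei ∩ Imani ∩ Oliver ∩ Ulla ∩ Gabriel: 10:10-10:40, 15:20-17:30, 20:00-21:30.
The last common window of at least 50 minutes is 20:00-21:30; a 50-minute meeting can start as late as 20:40 and still end by 21:30.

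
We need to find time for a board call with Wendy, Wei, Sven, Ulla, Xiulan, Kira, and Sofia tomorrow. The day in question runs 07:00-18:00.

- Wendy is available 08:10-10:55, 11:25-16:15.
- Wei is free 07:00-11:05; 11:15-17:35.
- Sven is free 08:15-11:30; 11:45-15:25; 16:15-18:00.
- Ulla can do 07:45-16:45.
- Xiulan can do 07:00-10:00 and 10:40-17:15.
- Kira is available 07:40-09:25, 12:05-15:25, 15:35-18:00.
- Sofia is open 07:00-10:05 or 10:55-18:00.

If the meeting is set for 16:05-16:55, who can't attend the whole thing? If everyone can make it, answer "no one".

Wendy: not fully free for 16:05-16:55. Wei: free for 16:05-16:55. Sven: not fully free for 16:05-16:55. Ulla: not fully free for 16:05-16:55. Xiulan: free for 16:05-16:55. Kira: free for 16:05-16:55. Sofia: free for 16:05-16:55.

Sven, Ulla, Wendy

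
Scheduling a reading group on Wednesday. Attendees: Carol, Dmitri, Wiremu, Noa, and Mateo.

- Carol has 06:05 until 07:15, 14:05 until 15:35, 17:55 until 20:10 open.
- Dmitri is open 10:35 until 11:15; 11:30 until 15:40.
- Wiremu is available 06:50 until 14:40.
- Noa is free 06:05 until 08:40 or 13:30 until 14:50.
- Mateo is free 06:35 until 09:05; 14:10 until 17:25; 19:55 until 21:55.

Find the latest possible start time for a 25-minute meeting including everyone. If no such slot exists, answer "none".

Carol ∩ Dmitri: 14:05-15:35.
Carol ∩ Dmitri ∩ Wiremu: 14:05-14:40.
Carol ∩ Dmitri ∩ Wiremu ∩ Noa: 14:05-14:40.
Carol ∩ Dmitri ∩ Wiremu ∩ Noa ∩ Mateo: 14:10-14:40.
So the common availability across everyone is 14:10-14:40.
The last common window of at least 25 minutes is 14:10-14:40; a 25-minute meeting can start as late as 14:15 and still end by 14:40.

14:15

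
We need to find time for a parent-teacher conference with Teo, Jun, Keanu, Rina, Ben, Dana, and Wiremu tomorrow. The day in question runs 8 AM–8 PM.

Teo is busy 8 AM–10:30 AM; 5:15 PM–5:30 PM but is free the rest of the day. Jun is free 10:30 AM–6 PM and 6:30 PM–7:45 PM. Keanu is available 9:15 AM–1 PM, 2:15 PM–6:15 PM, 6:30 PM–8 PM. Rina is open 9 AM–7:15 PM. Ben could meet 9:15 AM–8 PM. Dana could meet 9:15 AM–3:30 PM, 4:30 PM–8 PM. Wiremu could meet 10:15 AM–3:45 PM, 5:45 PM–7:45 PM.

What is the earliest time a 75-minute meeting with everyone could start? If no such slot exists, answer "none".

Teo free: 10:30-17:15, 17:30-20:00 (invert busy blocks within the working day).
Jun free: 10:30-18:00, 18:30-19:45.
Keanu free: 09:15-13:00, 14:15-18:15, 18:30-20:00.
Rina free: 09:00-19:15.
Ben free: 09:15-20:00.
Dana free: 09:15-15:30, 16:30-20:00.
Wiremu free: 10:15-15:45, 17:45-19:45.
Teo ∩ Jun: 10:30-17:15, 17:30-18:00, 18:30-19:45.
Teo ∩ Jun ∩ Keanu: 10:30-13:00, 14:15-17:15, 17:30-18:00, 18:30-19:45.
Teo ∩ Jun ∩ Keanu ∩ Rina: 10:30-13:00, 14:15-17:15, 17:30-18:00, 18:30-19:15.
Teo ∩ Jun ∩ Keanu ∩ Rina ∩ Ben: 10:30-13:00, 14:15-17:15, 17:30-18:00, 18:30-19:15.
Teo ∩ Jun ∩ Keanu ∩ Rina ∩ Ben ∩ Dana: 10:30-13:00, 14:15-15:30, 16:30-17:15, 17:30-18:00, 18:30-19:15.
Teo ∩ Jun ∩ Keanu ∩ Rina ∩ Ben ∩ Dana ∩ Wiremu: 10:30-13:00, 14:15-15:30, 17:45-18:00, 18:30-19:15.
So the common availability across everyone is 10:30-13:00, 14:15-15:30, 17:45-18:00, 18:30-19:15.
The first common window of at least 75 minutes is 10:30-13:00, so the earliest start is 10:30.

10:30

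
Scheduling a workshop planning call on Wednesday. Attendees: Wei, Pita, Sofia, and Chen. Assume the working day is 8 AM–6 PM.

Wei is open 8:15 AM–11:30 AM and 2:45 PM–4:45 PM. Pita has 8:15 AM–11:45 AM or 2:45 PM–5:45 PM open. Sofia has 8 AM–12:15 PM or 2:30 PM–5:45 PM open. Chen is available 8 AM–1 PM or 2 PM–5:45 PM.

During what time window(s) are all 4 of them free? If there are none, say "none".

08:15-11:30, 14:45-16:45

Wei ∩ Pita: 08:15-11:30, 14:45-16:45.
Wei ∩ Pita ∩ Sofia: 08:15-11:30, 14:45-16:45.
Wei ∩ Pita ∩ Sofia ∩ Chen: 08:15-11:30, 14:45-16:45.
Those are the intersection windows.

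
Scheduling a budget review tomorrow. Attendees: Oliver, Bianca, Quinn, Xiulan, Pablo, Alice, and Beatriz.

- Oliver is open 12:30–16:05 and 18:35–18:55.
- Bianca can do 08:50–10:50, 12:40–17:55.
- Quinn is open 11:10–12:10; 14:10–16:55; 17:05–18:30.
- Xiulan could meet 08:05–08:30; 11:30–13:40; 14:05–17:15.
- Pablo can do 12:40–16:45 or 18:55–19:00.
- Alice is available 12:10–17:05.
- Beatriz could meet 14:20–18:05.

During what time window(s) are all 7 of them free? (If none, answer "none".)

Oliver ∩ Bianca: 12:40-16:05.
Oliver ∩ Bianca ∩ Quinn: 14:10-16:05.
Oliver ∩ Bianca ∩ Quinn ∩ Xiulan: 14:10-16:05.
Oliver ∩ Bianca ∩ Quinn ∩ Xiulan ∩ Pablo: 14:10-16:05.
Oliver ∩ Bianca ∩ Quinn ∩ Xiulan ∩ Pablo ∩ Alice: 14:10-16:05.
Oliver ∩ Bianca ∩ Quinn ∩ Xiulan ∩ Pablo ∩ Alice ∩ Beatriz: 14:20-16:05.

14:20-16:05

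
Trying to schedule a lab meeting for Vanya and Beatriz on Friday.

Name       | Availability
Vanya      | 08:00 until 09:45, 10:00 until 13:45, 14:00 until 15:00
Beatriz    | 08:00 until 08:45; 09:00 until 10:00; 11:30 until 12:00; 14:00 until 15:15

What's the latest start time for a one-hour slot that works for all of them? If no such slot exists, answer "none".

Vanya ∩ Beatriz: 08:00-08:45, 09:00-09:45, 11:30-12:00, 14:00-15:00.
So the common availability across everyone is 08:00-08:45, 09:00-09:45, 11:30-12:00, 14:00-15:00.
The last common window of at least 60 minutes is 14:00-15:00; a 60-minute meeting can start as late as 14:00 and still end by 15:00.

14:00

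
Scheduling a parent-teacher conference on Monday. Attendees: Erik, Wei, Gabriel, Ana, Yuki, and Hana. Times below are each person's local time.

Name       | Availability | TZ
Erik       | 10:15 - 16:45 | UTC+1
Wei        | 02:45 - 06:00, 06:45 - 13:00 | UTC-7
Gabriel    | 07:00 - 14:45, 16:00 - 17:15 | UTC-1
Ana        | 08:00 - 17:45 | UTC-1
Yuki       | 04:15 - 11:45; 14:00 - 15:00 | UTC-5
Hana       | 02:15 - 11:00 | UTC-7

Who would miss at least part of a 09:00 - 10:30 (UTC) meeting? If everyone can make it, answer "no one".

Erik, Hana, Wei, Yuki

Erik in UTC: 09:15-15:45 (subtract 1h to convert from UTC+1).
Wei in UTC: 09:45-13:00, 13:45-20:00 (add 7h to convert from UTC-7).
Gabriel in UTC: 08:00-15:45, 17:00-18:15 (add 1h to convert from UTC-1).
Ana in UTC: 09:00-18:45 (add 1h to convert from UTC-1).
Yuki in UTC: 09:15-16:45, 19:00-20:00 (add 5h to convert from UTC-5).
Hana in UTC: 09:15-18:00 (add 7h to convert from UTC-7).
Erik: not fully free for 09:00-10:30. Wei: not fully free for 09:00-10:30. Gabriel: free for 09:00-10:30. Ana: free for 09:00-10:30. Yuki: not fully free for 09:00-10:30. Hana: not fully free for 09:00-10:30.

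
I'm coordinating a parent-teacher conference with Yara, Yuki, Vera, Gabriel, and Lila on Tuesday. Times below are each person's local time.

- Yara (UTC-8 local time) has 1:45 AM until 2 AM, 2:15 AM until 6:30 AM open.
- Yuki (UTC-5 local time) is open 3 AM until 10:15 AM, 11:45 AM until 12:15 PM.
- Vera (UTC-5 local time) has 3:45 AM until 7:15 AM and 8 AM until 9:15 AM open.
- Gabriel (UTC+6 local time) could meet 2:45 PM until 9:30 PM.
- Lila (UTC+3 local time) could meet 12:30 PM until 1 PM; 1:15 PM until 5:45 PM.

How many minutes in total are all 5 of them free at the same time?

210

Yara in UTC: 09:45-10:00, 10:15-14:30 (add 8h to convert from UTC-8).
Yuki in UTC: 08:00-15:15, 16:45-17:15 (add 5h to convert from UTC-5).
Vera in UTC: 08:45-12:15, 13:00-14:15 (add 5h to convert from UTC-5).
Gabriel in UTC: 08:45-15:30 (subtract 6h to convert from UTC+6).
Lila in UTC: 09:30-10:00, 10:15-14:45 (subtract 3h to convert from UTC+3).
Yara ∩ Yuki: 09:45-10:00, 10:15-14:30.
Yara ∩ Yuki ∩ Vera: 09:45-10:00, 10:15-12:15, 13:00-14:15.
Yara ∩ Yuki ∩ Vera ∩ Gabriel: 09:45-10:00, 10:15-12:15, 13:00-14:15.
Yara ∩ Yuki ∩ Vera ∩ Gabriel ∩ Lila: 09:45-10:00, 10:15-12:15, 13:00-14:15.
Summing the common windows: 15 + 120 + 75 = 210 minutes.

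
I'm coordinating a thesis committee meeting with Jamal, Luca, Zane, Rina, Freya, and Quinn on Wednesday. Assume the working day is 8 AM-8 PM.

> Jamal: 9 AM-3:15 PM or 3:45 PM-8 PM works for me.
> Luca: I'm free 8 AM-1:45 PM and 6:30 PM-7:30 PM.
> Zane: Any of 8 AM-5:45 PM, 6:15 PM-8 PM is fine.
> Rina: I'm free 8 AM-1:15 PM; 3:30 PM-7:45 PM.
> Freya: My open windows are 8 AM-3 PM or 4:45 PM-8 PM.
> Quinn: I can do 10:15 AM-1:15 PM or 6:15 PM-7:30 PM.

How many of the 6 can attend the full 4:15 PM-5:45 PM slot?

3

Jamal, Zane, and Rina can make the full 16:15-17:45 slot — that's 3.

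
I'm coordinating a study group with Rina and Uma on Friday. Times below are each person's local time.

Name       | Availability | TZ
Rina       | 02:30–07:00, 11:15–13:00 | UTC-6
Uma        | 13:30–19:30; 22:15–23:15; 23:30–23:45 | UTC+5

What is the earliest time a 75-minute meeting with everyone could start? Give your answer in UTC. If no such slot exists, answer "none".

08:30

Rina in UTC: 08:30-13:00, 17:15-19:00 (add 6h to convert from UTC-6).
Uma in UTC: 08:30-14:30, 17:15-18:15, 18:30-18:45 (subtract 5h to convert from UTC+5).
Rina ∩ Uma: 08:30-13:00, 17:15-18:15, 18:30-18:45.
Those are the intersection windows.
The first common window of at least 75 minutes is 08:30-13:00, so the earliest start is 08:30.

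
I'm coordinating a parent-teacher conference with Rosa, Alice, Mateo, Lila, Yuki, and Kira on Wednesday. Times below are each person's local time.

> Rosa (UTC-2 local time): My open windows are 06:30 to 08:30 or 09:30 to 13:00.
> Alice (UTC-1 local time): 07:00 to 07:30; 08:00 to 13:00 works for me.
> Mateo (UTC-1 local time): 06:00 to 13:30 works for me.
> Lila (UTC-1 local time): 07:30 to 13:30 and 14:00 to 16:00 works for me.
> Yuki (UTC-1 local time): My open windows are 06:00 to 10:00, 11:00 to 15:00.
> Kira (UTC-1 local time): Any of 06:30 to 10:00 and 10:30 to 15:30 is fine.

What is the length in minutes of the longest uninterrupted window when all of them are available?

120

Rosa in UTC: 08:30-10:30, 11:30-15:00 (add 2h to convert from UTC-2).
Alice in UTC: 08:00-08:30, 09:00-14:00 (add 1h to convert from UTC-1).
Mateo in UTC: 07:00-14:30 (add 1h to convert from UTC-1).
Lila in UTC: 08:30-14:30, 15:00-17:00 (add 1h to convert from UTC-1).
Yuki in UTC: 07:00-11:00, 12:00-16:00 (add 1h to convert from UTC-1).
Kira in UTC: 07:30-11:00, 11:30-16:30 (add 1h to convert from UTC-1).
Rosa ∩ Alice: 09:00-10:30, 11:30-14:00.
Rosa ∩ Alice ∩ Mateo: 09:00-10:30, 11:30-14:00.
Rosa ∩ Alice ∩ Mateo ∩ Lila: 09:00-10:30, 11:30-14:00.
Rosa ∩ Alice ∩ Mateo ∩ Lila ∩ Yuki: 09:00-10:30, 12:00-14:00.
Rosa ∩ Alice ∩ Mateo ∩ Lila ∩ Yuki ∩ Kira: 09:00-10:30, 12:00-14:00.
The longest is 12:00-14:00 at 120 minutes.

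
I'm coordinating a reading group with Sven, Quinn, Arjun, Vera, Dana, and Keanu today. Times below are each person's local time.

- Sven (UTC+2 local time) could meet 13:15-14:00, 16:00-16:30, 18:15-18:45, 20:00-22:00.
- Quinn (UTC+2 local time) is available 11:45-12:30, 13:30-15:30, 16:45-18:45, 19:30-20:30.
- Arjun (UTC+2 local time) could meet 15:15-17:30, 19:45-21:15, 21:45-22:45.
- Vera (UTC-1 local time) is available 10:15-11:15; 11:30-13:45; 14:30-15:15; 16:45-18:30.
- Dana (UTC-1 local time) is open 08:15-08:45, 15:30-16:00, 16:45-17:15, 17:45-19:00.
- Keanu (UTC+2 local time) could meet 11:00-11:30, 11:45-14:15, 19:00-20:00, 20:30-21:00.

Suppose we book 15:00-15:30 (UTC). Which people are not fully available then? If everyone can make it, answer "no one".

Dana, Keanu, Sven, Vera

Sven in UTC: 11:15-12:00, 14:00-14:30, 16:15-16:45, 18:00-20:00 (subtract 2h to convert from UTC+2).
Quinn in UTC: 09:45-10:30, 11:30-13:30, 14:45-16:45, 17:30-18:30 (subtract 2h to convert from UTC+2).
Arjun in UTC: 13:15-15:30, 17:45-19:15, 19:45-20:45 (subtract 2h to convert from UTC+2).
Vera in UTC: 11:15-12:15, 12:30-14:45, 15:30-16:15, 17:45-19:30 (add 1h to convert from UTC-1).
Dana in UTC: 09:15-09:45, 16:30-17:00, 17:45-18:15, 18:45-20:00 (add 1h to convert from UTC-1).
Keanu in UTC: 09:00-09:30, 09:45-12:15, 17:00-18:00, 18:30-19:00 (subtract 2h to convert from UTC+2).
Sven: not fully free for 15:00-15:30. Quinn: free for 15:00-15:30. Arjun: free for 15:00-15:30. Vera: not fully free for 15:00-15:30. Dana: not fully free for 15:00-15:30. Keanu: not fully free for 15:00-15:30.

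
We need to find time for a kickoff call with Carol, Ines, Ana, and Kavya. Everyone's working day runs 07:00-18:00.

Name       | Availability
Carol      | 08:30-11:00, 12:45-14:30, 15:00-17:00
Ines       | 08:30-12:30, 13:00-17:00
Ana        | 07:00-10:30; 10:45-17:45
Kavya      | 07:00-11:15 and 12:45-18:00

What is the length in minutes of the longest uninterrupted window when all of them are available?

Carol ∩ Ines: 08:30-11:00, 13:00-14:30, 15:00-17:00.
Carol ∩ Ines ∩ Ana: 08:30-10:30, 10:45-11:00, 13:00-14:30, 15:00-17:00.
Carol ∩ Ines ∩ Ana ∩ Kavya: 08:30-10:30, 10:45-11:00, 13:00-14:30, 15:00-17:00.
Those are the intersection windows.
The longest is 08:30-10:30 at 120 minutes.

120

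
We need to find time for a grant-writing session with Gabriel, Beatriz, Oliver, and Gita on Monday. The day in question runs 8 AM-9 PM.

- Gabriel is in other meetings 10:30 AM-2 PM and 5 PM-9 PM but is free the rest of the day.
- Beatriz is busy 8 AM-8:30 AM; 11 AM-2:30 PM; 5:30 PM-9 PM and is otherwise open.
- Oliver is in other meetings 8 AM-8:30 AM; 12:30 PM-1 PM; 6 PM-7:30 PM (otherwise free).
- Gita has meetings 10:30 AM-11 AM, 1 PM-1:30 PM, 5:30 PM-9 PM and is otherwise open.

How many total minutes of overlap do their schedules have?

Gabriel free: 08:00-10:30, 14:00-17:00 (invert busy blocks within the working day).
Beatriz free: 08:30-11:00, 14:30-17:30 (invert busy blocks within the working day).
Oliver free: 08:30-12:30, 13:00-18:00, 19:30-21:00 (invert busy blocks within the working day).
Gita free: 08:00-10:30, 11:00-13:00, 13:30-17:30 (invert busy blocks within the working day).
Gabriel ∩ Beatriz: 08:30-10:30, 14:30-17:00.
Gabriel ∩ Beatriz ∩ Oliver: 08:30-10:30, 14:30-17:00.
Gabriel ∩ Beatriz ∩ Oliver ∩ Gita: 08:30-10:30, 14:30-17:00.
Summing the common windows: 120 + 150 = 270 minutes.

270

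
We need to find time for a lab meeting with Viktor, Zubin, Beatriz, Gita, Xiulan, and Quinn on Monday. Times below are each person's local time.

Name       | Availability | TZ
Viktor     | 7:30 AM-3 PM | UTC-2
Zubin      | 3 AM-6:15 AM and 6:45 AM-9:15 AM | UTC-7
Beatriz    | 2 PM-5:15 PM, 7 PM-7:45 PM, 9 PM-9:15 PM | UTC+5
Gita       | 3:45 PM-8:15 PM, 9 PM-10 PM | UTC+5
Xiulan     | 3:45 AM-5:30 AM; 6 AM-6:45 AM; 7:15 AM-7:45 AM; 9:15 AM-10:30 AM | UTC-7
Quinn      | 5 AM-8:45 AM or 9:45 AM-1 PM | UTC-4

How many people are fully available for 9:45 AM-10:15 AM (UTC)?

Viktor in UTC: 09:30-17:00 (add 2h to convert from UTC-2).
Zubin in UTC: 10:00-13:15, 13:45-16:15 (add 7h to convert from UTC-7).
Beatriz in UTC: 09:00-12:15, 14:00-14:45, 16:00-16:15 (subtract 5h to convert from UTC+5).
Gita in UTC: 10:45-15:15, 16:00-17:00 (subtract 5h to convert from UTC+5).
Xiulan in UTC: 10:45-12:30, 13:00-13:45, 14:15-14:45, 16:15-17:30 (add 7h to convert from UTC-7).
Quinn in UTC: 09:00-12:45, 13:45-17:00 (add 4h to convert from UTC-4).
Viktor, Beatriz, and Quinn can make the full 09:45-10:15 slot — that's 3.

3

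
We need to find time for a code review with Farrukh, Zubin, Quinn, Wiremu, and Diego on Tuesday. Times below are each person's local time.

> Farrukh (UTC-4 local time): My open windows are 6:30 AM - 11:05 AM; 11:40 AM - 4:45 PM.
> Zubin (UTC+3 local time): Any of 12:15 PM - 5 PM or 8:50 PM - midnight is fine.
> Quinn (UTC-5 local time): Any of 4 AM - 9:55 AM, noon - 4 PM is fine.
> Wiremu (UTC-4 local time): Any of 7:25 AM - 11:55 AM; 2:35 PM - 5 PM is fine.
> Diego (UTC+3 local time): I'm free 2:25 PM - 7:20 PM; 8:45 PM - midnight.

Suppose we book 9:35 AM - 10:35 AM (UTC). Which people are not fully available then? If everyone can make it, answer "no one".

Farrukh in UTC: 10:30-15:05, 15:40-20:45 (add 4h to convert from UTC-4).
Zubin in UTC: 09:15-14:00, 17:50-21:00 (subtract 3h to convert from UTC+3).
Quinn in UTC: 09:00-14:55, 17:00-21:00 (add 5h to convert from UTC-5).
Wiremu in UTC: 11:25-15:55, 18:35-21:00 (add 4h to convert from UTC-4).
Diego in UTC: 11:25-16:20, 17:45-21:00 (subtract 3h to convert from UTC+3).
Farrukh: not fully free for 09:35-10:35. Zubin: free for 09:35-10:35. Quinn: free for 09:35-10:35. Wiremu: not fully free for 09:35-10:35. Diego: not fully free for 09:35-10:35.

Diego, Farrukh, Wiremu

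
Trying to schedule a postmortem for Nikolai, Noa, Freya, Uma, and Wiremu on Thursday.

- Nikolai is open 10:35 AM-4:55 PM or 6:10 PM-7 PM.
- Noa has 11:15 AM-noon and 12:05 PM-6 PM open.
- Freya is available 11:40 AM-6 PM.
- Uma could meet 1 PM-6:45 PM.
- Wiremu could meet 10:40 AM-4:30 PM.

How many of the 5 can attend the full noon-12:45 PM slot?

Nikolai, Freya, and Wiremu can make the full 12:00-12:45 slot — that's 3.

3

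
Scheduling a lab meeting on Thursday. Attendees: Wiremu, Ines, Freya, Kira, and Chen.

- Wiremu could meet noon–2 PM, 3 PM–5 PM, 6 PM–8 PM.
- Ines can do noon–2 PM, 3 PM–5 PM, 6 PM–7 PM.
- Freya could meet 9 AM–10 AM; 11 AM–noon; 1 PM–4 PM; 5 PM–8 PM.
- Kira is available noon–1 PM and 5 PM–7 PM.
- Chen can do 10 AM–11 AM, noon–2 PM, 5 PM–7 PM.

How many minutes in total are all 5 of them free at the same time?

60

Wiremu ∩ Ines: 12:00-14:00, 15:00-17:00, 18:00-19:00.
Wiremu ∩ Ines ∩ Freya: 13:00-14:00, 15:00-16:00, 18:00-19:00.
Wiremu ∩ Ines ∩ Freya ∩ Kira: 18:00-19:00.
Wiremu ∩ Ines ∩ Freya ∩ Kira ∩ Chen: 18:00-19:00.
That's a single block of 60 minutes.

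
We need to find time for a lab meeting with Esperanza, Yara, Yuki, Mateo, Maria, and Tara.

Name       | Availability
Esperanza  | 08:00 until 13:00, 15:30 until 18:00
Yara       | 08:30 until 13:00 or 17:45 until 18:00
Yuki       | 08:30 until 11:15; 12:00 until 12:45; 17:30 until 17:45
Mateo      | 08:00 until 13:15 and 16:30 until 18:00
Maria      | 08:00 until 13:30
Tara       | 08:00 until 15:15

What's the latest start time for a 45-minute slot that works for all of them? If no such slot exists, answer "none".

12:00

Esperanza ∩ Yara: 08:30-13:00, 17:45-18:00.
Esperanza ∩ Yara ∩ Yuki: 08:30-11:15, 12:00-12:45.
Esperanza ∩ Yara ∩ Yuki ∩ Mateo: 08:30-11:15, 12:00-12:45.
Esperanza ∩ Yara ∩ Yuki ∩ Mateo ∩ Maria: 08:30-11:15, 12:00-12:45.
Esperanza ∩ Yara ∩ Yuki ∩ Mateo ∩ Maria ∩ Tara: 08:30-11:15, 12:00-12:45.
The last common window of at least 45 minutes is 12:00-12:45; a 45-minute meeting can start as late as 12:00 and still end by 12:45.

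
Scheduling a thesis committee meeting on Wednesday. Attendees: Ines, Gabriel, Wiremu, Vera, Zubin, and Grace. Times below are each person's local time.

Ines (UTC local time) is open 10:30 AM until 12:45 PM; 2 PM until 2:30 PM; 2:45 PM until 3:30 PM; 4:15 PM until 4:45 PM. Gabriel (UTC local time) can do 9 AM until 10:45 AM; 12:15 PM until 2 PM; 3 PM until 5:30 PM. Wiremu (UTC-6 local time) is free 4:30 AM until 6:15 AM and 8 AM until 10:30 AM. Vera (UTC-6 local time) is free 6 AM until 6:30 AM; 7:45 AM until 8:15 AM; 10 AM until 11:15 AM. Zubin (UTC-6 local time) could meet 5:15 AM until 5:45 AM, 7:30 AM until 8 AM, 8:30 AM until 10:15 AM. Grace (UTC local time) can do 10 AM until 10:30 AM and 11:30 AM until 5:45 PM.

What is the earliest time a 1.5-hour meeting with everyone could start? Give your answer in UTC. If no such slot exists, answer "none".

none

Ines in UTC: 10:30-12:45, 14:00-14:30, 14:45-15:30, 16:15-16:45.
Gabriel in UTC: 09:00-10:45, 12:15-14:00, 15:00-17:30.
Wiremu in UTC: 10:30-12:15, 14:00-16:30 (add 6h to convert from UTC-6).
Vera in UTC: 12:00-12:30, 13:45-14:15, 16:00-17:15 (add 6h to convert from UTC-6).
Zubin in UTC: 11:15-11:45, 13:30-14:00, 14:30-16:15 (add 6h to convert from UTC-6).
Grace in UTC: 10:00-10:30, 11:30-17:45.
Ines ∩ Gabriel: 10:30-10:45, 12:15-12:45, 15:00-15:30, 16:15-16:45.
Ines ∩ Gabriel ∩ Wiremu: 10:30-10:45, 15:00-15:30, 16:15-16:30.
Ines ∩ Gabriel ∩ Wiremu ∩ Vera: 16:15-16:30.
Ines ∩ Gabriel ∩ Wiremu ∩ Vera ∩ Zubin: ∅.
Ines ∩ Gabriel ∩ Wiremu ∩ Vera ∩ Zubin ∩ Grace: ∅.
There is no time when everyone is free.
No common window is at least 90 minutes long.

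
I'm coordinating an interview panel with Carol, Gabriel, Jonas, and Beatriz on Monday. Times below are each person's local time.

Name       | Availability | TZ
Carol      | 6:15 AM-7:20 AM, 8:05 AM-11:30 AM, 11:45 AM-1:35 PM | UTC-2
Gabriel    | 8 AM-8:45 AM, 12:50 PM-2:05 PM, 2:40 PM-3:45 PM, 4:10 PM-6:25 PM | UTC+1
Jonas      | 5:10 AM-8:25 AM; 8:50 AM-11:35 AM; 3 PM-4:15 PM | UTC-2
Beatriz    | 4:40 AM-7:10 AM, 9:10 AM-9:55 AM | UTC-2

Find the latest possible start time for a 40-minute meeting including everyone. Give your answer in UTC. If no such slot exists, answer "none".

Carol in UTC: 08:15-09:20, 10:05-13:30, 13:45-15:35 (add 2h to convert from UTC-2).
Gabriel in UTC: 07:00-07:45, 11:50-13:05, 13:40-14:45, 15:10-17:25 (subtract 1h to convert from UTC+1).
Jonas in UTC: 07:10-10:25, 10:50-13:35, 17:00-18:15 (add 2h to convert from UTC-2).
Beatriz in UTC: 06:40-09:10, 11:10-11:55 (add 2h to convert from UTC-2).
Carol ∩ Gabriel: 11:50-13:05, 13:45-14:45, 15:10-15:35.
Carol ∩ Gabriel ∩ Jonas: 11:50-13:05.
Carol ∩ Gabriel ∩ Jonas ∩ Beatriz: 11:50-11:55.
No common window is at least 40 minutes long.

none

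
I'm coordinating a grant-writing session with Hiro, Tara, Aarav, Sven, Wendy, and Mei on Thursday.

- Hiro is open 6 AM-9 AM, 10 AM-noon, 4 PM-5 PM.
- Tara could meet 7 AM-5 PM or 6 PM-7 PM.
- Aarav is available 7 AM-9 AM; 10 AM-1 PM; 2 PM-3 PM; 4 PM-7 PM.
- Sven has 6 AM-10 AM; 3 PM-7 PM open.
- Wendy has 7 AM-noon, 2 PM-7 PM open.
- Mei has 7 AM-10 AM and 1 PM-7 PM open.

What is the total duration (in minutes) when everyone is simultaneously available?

180

Hiro ∩ Tara: 07:00-09:00, 10:00-12:00, 16:00-17:00.
Hiro ∩ Tara ∩ Aarav: 07:00-09:00, 10:00-12:00, 16:00-17:00.
Hiro ∩ Tara ∩ Aarav ∩ Sven: 07:00-09:00, 16:00-17:00.
Hiro ∩ Tara ∩ Aarav ∩ Sven ∩ Wendy: 07:00-09:00, 16:00-17:00.
Hiro ∩ Tara ∩ Aarav ∩ Sven ∩ Wendy ∩ Mei: 07:00-09:00, 16:00-17:00.
Summing the common windows: 120 + 60 = 180 minutes.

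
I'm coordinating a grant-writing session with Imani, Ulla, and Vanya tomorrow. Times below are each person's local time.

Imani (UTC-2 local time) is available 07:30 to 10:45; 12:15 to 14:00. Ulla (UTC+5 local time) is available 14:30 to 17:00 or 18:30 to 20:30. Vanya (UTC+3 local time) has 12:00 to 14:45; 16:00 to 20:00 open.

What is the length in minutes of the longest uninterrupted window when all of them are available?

135

Imani in UTC: 09:30-12:45, 14:15-16:00 (add 2h to convert from UTC-2).
Ulla in UTC: 09:30-12:00, 13:30-15:30 (subtract 5h to convert from UTC+5).
Vanya in UTC: 09:00-11:45, 13:00-17:00 (subtract 3h to convert from UTC+3).
Imani ∩ Ulla: 09:30-12:00, 14:15-15:30.
Imani ∩ Ulla ∩ Vanya: 09:30-11:45, 14:15-15:30.
The longest is 09:30-11:45 at 135 minutes.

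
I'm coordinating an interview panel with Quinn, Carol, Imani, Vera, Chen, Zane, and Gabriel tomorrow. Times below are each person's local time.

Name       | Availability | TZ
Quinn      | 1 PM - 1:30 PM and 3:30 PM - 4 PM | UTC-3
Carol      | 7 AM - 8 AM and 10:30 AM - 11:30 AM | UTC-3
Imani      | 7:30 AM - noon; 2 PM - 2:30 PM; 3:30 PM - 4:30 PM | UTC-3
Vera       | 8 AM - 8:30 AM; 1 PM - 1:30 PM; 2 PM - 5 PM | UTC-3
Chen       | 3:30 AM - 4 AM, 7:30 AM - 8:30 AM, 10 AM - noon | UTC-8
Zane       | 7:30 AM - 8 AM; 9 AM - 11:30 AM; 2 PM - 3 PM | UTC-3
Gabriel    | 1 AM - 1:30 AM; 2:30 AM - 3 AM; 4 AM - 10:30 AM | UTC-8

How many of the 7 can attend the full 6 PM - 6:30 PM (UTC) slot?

3

Quinn in UTC: 16:00-16:30, 18:30-19:00 (add 3h to convert from UTC-3).
Carol in UTC: 10:00-11:00, 13:30-14:30 (add 3h to convert from UTC-3).
Imani in UTC: 10:30-15:00, 17:00-17:30, 18:30-19:30 (add 3h to convert from UTC-3).
Vera in UTC: 11:00-11:30, 16:00-16:30, 17:00-20:00 (add 3h to convert from UTC-3).
Chen in UTC: 11:30-12:00, 15:30-16:30, 18:00-20:00 (add 8h to convert from UTC-8).
Zane in UTC: 10:30-11:00, 12:00-14:30, 17:00-18:00 (add 3h to convert from UTC-3).
Gabriel in UTC: 09:00-09:30, 10:30-11:00, 12:00-18:30 (add 8h to convert from UTC-8).
Vera, Chen, and Gabriel can make the full 18:00-18:30 slot — that's 3.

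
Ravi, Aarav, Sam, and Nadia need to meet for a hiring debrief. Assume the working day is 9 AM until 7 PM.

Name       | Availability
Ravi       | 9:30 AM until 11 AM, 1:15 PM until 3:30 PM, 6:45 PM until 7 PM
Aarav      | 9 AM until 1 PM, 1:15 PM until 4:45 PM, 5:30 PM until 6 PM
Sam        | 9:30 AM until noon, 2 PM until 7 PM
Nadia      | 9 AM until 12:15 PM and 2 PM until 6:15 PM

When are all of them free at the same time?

09:30-11:00, 14:00-15:30

Ravi ∩ Aarav: 09:30-11:00, 13:15-15:30.
Ravi ∩ Aarav ∩ Sam: 09:30-11:00, 14:00-15:30.
Ravi ∩ Aarav ∩ Sam ∩ Nadia: 09:30-11:00, 14:00-15:30.
So the common availability across everyone is 09:30-11:00, 14:00-15:30.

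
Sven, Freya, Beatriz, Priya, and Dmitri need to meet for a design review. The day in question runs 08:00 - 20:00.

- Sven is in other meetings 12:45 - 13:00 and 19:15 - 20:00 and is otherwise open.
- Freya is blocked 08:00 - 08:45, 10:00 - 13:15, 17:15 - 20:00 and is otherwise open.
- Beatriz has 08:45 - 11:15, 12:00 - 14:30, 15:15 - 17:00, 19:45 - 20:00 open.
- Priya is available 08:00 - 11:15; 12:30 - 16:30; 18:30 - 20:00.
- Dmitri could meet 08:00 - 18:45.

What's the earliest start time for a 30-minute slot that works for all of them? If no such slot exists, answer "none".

08:45

Sven free: 08:00-12:45, 13:00-19:15 (invert busy blocks within the working day).
Freya free: 08:45-10:00, 13:15-17:15 (invert busy blocks within the working day).
Beatriz free: 08:45-11:15, 12:00-14:30, 15:15-17:00, 19:45-20:00.
Priya free: 08:00-11:15, 12:30-16:30, 18:30-20:00.
Dmitri free: 08:00-18:45.
Sven ∩ Freya: 08:45-10:00, 13:15-17:15.
Sven ∩ Freya ∩ Beatriz: 08:45-10:00, 13:15-14:30, 15:15-17:00.
Sven ∩ Freya ∩ Beatriz ∩ Priya: 08:45-10:00, 13:15-14:30, 15:15-16:30.
Sven ∩ Freya ∩ Beatriz ∩ Priya ∩ Dmitri: 08:45-10:00, 13:15-14:30, 15:15-16:30.
Those are the intersection windows.
The first common window of at least 30 minutes is 08:45-10:00, so the earliest start is 08:45.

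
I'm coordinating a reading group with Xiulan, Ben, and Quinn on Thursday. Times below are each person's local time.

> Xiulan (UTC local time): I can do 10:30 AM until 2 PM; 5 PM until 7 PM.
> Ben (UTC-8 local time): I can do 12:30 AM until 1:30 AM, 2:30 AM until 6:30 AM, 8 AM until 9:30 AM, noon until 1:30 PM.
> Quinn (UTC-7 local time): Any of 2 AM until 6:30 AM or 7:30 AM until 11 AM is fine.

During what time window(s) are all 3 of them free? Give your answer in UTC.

10:30-13:30, 17:00-17:30

Xiulan in UTC: 10:30-14:00, 17:00-19:00.
Ben in UTC: 08:30-09:30, 10:30-14:30, 16:00-17:30, 20:00-21:30 (add 8h to convert from UTC-8).
Quinn in UTC: 09:00-13:30, 14:30-18:00 (add 7h to convert from UTC-7).
Xiulan ∩ Ben: 10:30-14:00, 17:00-17:30.
Xiulan ∩ Ben ∩ Quinn: 10:30-13:30, 17:00-17:30.
Those are the intersection windows.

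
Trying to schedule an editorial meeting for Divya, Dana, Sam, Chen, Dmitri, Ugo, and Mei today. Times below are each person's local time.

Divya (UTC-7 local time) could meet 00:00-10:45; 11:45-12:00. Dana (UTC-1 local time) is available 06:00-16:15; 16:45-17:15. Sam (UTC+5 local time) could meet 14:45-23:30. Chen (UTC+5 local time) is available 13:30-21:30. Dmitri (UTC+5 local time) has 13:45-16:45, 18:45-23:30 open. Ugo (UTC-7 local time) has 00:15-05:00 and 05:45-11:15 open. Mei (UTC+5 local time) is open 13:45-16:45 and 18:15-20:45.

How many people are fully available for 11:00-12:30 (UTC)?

Divya in UTC: 07:00-17:45, 18:45-19:00 (add 7h to convert from UTC-7).
Dana in UTC: 07:00-17:15, 17:45-18:15 (add 1h to convert from UTC-1).
Sam in UTC: 09:45-18:30 (subtract 5h to convert from UTC+5).
Chen in UTC: 08:30-16:30 (subtract 5h to convert from UTC+5).
Dmitri in UTC: 08:45-11:45, 13:45-18:30 (subtract 5h to convert from UTC+5).
Ugo in UTC: 07:15-12:00, 12:45-18:15 (add 7h to convert from UTC-7).
Mei in UTC: 08:45-11:45, 13:15-15:45 (subtract 5h to convert from UTC+5).
Divya, Dana, Sam, and Chen can make the full 11:00-12:30 slot — that's 4.

4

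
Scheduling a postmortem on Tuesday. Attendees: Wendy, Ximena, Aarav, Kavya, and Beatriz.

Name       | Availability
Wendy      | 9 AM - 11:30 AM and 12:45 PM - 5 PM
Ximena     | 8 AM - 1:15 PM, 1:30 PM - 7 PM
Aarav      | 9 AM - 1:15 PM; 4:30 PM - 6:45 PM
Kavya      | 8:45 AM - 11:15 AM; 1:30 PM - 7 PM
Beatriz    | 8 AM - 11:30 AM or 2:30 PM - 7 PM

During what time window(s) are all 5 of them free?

Wendy ∩ Ximena: 09:00-11:30, 12:45-13:15, 13:30-17:00.
Wendy ∩ Ximena ∩ Aarav: 09:00-11:30, 12:45-13:15, 16:30-17:00.
Wendy ∩ Ximena ∩ Aarav ∩ Kavya: 09:00-11:15, 16:30-17:00.
Wendy ∩ Ximena ∩ Aarav ∩ Kavya ∩ Beatriz: 09:00-11:15, 16:30-17:00.

09:00-11:15, 16:30-17:00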